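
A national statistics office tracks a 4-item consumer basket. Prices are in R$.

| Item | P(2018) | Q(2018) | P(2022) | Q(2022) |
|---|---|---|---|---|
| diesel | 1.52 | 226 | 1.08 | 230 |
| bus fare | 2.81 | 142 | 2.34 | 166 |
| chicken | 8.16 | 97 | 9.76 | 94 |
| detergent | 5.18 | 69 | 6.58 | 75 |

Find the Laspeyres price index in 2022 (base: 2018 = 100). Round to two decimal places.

104.53

Laspeyres price index uses base-period quantities as weights.
ΣP(2022)·Q(2018) = 1.08×226 + 2.34×142 + 9.76×97 + 6.58×69 = 244.08 + 332.28 + 946.72 + 454.02 = 1977.1
ΣP(2018)·Q(2018) = 1.52×226 + 2.81×142 + 8.16×97 + 5.18×69 = 343.52 + 399.02 + 791.52 + 357.42 = 1891.48
Index = 1977.1 / 1891.48 × 100 = 104.5266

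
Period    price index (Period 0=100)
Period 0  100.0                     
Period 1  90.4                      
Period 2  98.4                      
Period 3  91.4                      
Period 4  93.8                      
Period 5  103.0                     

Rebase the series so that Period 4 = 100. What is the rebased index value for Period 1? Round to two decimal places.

Rebased(Period 1) = 90.4 / 93.8 × 100 = 96.3753

96.38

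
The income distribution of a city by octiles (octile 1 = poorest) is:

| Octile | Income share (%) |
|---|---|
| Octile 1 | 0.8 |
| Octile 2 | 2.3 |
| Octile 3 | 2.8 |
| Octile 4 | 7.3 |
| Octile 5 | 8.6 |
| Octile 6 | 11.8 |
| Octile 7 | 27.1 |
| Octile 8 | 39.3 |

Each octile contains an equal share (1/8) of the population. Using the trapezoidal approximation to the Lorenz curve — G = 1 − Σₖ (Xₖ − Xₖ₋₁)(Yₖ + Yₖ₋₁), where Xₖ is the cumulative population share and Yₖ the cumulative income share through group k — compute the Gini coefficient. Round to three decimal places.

0.527

Cumulative income shares Yₖ: 0.0080, 0.0310, 0.0590, 0.1320, 0.2180, 0.3360, 0.6070, 1.0000
Σ (Xₖ−Xₖ₋₁)(Yₖ+Yₖ₋₁) = (1/8)(0.0080+0.0000) + (1/8)(0.0310+0.0080) + (1/8)(0.0590+0.0310) + (1/8)(0.1320+0.0590) + (1/8)(0.2180+0.1320) + (1/8)(0.3360+0.2180) + (1/8)(0.6070+0.3360) + (1/8)(1.0000+0.6070)
  = 0.0010 + 0.0049 + 0.0112 + 0.0239 + 0.0437 + 0.0693 + 0.1179 + 0.2009 = 0.4728
G = 1 − 0.4728 = 0.5272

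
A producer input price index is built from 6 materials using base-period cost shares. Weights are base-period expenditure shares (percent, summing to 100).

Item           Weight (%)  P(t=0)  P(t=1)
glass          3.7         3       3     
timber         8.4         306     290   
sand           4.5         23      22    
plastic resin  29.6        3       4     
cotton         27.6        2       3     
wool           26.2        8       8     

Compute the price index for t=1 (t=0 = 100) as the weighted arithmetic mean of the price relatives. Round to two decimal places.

123.03

glass: 3.7 × (3/3) = 3.7 × 1.000000 = 3.7000
timber: 8.4 × (290/306) = 8.4 × 0.947712 = 7.9608
sand: 4.5 × (22/23) = 4.5 × 0.956522 = 4.3043
plastic resin: 29.6 × (4/3) = 29.6 × 1.333333 = 39.4667
cotton: 27.6 × (3/2) = 27.6 × 1.500000 = 41.4000
wool: 26.2 × (8/8) = 26.2 × 1.000000 = 26.2000
Index = Σ wᵢ·(p₁ᵢ/p₀ᵢ) = 3.7000 + 7.9608 + 4.3043 + 39.4667 + 41.4000 + 26.2000 = 123.0318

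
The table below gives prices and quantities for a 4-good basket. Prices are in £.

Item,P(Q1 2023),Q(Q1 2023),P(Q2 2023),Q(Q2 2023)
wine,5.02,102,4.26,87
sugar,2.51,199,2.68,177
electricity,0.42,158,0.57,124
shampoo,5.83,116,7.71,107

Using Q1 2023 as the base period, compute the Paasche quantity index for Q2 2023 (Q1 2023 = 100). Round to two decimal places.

Paasche quantity index uses current-period prices as weights.
ΣP(Q2 2023)·Q(Q2 2023) = 4.26×87 + 2.68×177 + 0.57×124 + 7.71×107 = 370.62 + 474.36 + 70.68 + 824.97 = 1740.63
ΣP(Q2 2023)·Q(Q1 2023) = 4.26×102 + 2.68×199 + 0.57×158 + 7.71×116 = 434.52 + 533.32 + 90.06 + 894.36 = 1952.26
Index = 1740.63 / 1952.26 × 100 = 89.1597

89.16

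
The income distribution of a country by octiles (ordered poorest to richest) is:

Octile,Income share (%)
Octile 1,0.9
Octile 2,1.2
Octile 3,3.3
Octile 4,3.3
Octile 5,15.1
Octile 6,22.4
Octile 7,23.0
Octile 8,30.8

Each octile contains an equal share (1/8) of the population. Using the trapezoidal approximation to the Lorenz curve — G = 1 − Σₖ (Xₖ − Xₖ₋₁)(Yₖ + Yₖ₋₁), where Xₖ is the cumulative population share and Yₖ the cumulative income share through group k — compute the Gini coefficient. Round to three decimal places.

Cumulative income shares Yₖ: 0.0090, 0.0210, 0.0540, 0.0870, 0.2380, 0.4620, 0.6920, 1.0000
Σ (Xₖ−Xₖ₋₁)(Yₖ+Yₖ₋₁) = (1/8)(0.0090+0.0000) + (1/8)(0.0210+0.0090) + (1/8)(0.0540+0.0210) + (1/8)(0.0870+0.0540) + (1/8)(0.2380+0.0870) + (1/8)(0.4620+0.2380) + (1/8)(0.6920+0.4620) + (1/8)(1.0000+0.6920)
  = 0.0011 + 0.0038 + 0.0094 + 0.0176 + 0.0406 + 0.0875 + 0.1442 + 0.2115 = 0.5157
G = 1 − 0.5157 = 0.4843

0.484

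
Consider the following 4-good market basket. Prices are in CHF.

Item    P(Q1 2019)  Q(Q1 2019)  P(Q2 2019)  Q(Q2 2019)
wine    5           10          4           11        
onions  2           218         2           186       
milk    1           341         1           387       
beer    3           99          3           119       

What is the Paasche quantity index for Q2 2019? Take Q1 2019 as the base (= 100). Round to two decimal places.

104.13

Paasche quantity index uses current-period prices as weights.
ΣP(Q2 2019)·Q(Q2 2019) = 4×11 + 2×186 + 1×387 + 3×119 = 44 + 372 + 387 + 357 = 1160
ΣP(Q2 2019)·Q(Q1 2019) = 4×10 + 2×218 + 1×341 + 3×99 = 40 + 436 + 341 + 297 = 1114
Index = 1160 / 1114 × 100 = 104.1293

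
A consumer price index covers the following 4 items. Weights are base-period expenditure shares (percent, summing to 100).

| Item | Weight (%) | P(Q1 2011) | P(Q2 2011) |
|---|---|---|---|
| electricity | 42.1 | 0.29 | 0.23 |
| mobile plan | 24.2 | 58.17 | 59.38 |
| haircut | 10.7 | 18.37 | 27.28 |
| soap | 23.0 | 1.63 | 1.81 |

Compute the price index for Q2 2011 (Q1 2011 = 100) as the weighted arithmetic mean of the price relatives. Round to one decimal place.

99.5

electricity: 42.1 × (0.23/0.29) = 42.1 × 0.793103 = 33.3897
mobile plan: 24.2 × (59.38/58.17) = 24.2 × 1.020801 = 24.7034
haircut: 10.7 × (27.28/18.37) = 10.7 × 1.485030 = 15.8898
soap: 23.0 × (1.81/1.63) = 23.0 × 1.110429 = 25.5399
Index = Σ wᵢ·(p₁ᵢ/p₀ᵢ) = 33.3897 + 24.7034 + 15.8898 + 25.5399 = 99.5227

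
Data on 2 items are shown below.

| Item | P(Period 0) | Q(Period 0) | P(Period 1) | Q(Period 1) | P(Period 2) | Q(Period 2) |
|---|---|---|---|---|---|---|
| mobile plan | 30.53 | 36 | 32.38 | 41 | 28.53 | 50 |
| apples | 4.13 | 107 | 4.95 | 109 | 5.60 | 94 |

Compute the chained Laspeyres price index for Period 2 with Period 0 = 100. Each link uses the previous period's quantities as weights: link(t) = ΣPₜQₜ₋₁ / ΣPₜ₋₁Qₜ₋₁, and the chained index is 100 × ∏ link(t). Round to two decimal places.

104.89

Link Period 0→Period 1:
ΣP(Period 1)Q(Period 0) = 32.38×36 + 4.95×107 = 1165.68 + 529.65 = 1695.33
ΣP(Period 0)Q(Period 0) = 30.53×36 + 4.13×107 = 1099.08 + 441.91 = 1540.99
link = 1695.33/1540.99 = 1.100156
Link Period 1→Period 2:
ΣP(Period 2)Q(Period 1) = 28.53×41 + 5.60×109 = 1169.73 + 610.4 = 1780.13
ΣP(Period 1)Q(Period 1) = 32.38×41 + 4.95×109 = 1327.58 + 539.55 = 1867.13
link = 1780.13/1867.13 = 0.953404
Chained index = 100 × 1.100156 × 0.953404 = 104.8894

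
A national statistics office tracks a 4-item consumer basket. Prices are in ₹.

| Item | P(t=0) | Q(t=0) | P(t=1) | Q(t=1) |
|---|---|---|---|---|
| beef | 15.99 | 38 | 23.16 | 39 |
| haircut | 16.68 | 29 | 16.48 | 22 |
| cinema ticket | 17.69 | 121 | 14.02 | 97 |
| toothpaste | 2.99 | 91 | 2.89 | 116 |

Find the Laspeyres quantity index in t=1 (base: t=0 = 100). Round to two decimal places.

87.14

Laspeyres quantity index uses base-period prices as weights.
ΣP(t=0)·Q(t=1) = 15.99×39 + 16.68×22 + 17.69×97 + 2.99×116 = 623.61 + 366.96 + 1715.93 + 346.84 = 3053.34
ΣP(t=0)·Q(t=0) = 15.99×38 + 16.68×29 + 17.69×121 + 2.99×91 = 607.62 + 483.72 + 2140.49 + 272.09 = 3503.92
Index = 3053.34 / 3503.92 × 100 = 87.1407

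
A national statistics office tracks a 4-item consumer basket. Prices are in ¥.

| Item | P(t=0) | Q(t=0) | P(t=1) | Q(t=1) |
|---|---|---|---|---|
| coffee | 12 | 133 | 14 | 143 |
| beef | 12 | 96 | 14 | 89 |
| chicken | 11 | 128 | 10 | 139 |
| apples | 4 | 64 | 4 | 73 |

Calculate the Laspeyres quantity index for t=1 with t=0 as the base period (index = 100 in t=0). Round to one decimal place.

Laspeyres quantity index uses base-period prices as weights.
ΣP(t=0)·Q(t=1) = 12×143 + 12×89 + 11×139 + 4×73 = 1716 + 1068 + 1529 + 292 = 4605
ΣP(t=0)·Q(t=0) = 12×133 + 12×96 + 11×128 + 4×64 = 1596 + 1152 + 1408 + 256 = 4412
Index = 4605 / 4412 × 100 = 104.3744

104.4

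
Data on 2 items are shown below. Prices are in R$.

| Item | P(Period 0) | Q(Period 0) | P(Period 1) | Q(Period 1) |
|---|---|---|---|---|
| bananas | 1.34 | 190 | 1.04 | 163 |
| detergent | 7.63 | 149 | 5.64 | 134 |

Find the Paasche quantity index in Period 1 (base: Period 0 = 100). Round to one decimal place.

89.1

Paasche quantity index uses current-period prices as weights.
ΣP(Period 1)·Q(Period 1) = 1.04×163 + 5.64×134 = 169.52 + 755.76 = 925.28
ΣP(Period 1)·Q(Period 0) = 1.04×190 + 5.64×149 = 197.6 + 840.36 = 1037.96
Index = 925.28 / 1037.96 × 100 = 89.1441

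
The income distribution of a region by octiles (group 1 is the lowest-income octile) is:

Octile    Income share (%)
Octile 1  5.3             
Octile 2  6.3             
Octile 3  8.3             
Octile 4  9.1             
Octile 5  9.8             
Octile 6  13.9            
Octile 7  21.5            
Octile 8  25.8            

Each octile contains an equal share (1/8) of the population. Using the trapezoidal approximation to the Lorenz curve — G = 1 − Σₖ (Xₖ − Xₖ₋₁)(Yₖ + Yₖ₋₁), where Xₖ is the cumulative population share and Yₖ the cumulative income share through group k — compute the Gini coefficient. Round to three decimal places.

0.296

Cumulative income shares Yₖ: 0.0530, 0.1160, 0.1990, 0.2900, 0.3880, 0.5270, 0.7420, 1.0000
Σ (Xₖ−Xₖ₋₁)(Yₖ+Yₖ₋₁) = (1/8)(0.0530+0.0000) + (1/8)(0.1160+0.0530) + (1/8)(0.1990+0.1160) + (1/8)(0.2900+0.1990) + (1/8)(0.3880+0.2900) + (1/8)(0.5270+0.3880) + (1/8)(0.7420+0.5270) + (1/8)(1.0000+0.7420)
  = 0.0066 + 0.0211 + 0.0394 + 0.0611 + 0.0848 + 0.1144 + 0.1586 + 0.2177 = 0.7037
G = 1 − 0.7037 = 0.2963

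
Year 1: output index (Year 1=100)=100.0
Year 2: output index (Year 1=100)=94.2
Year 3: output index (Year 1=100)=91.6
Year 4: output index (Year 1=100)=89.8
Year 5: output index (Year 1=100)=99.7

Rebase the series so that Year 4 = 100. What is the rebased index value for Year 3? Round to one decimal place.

Rebased(Year 3) = 91.6 / 89.8 × 100 = 102.0045

102.0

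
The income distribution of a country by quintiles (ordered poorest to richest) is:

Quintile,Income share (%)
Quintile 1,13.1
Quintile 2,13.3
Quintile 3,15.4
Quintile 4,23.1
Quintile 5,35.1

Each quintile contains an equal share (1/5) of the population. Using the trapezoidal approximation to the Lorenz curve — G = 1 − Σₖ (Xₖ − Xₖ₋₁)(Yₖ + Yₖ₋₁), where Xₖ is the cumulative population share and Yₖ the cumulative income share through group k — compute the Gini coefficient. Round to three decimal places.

0.215

Cumulative income shares Yₖ: 0.1310, 0.2640, 0.4180, 0.6490, 1.0000
Σ (Xₖ−Xₖ₋₁)(Yₖ+Yₖ₋₁) = (1/5)(0.1310+0.0000) + (1/5)(0.2640+0.1310) + (1/5)(0.4180+0.2640) + (1/5)(0.6490+0.4180) + (1/5)(1.0000+0.6490)
  = 0.0262 + 0.0790 + 0.1364 + 0.2134 + 0.3298 = 0.7848
G = 1 − 0.7848 = 0.2152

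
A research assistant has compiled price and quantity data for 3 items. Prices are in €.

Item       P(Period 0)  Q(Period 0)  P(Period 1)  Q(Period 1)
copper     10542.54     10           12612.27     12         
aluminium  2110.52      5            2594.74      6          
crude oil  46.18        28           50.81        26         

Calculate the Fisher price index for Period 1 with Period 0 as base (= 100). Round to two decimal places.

Laspeyres component (base-period weights):
ΣP(Period 1)Q(Period 0) = 12612.27×10 + 2594.74×5 + 50.81×28 = 126122.7 + 12973.7 + 1422.68 = 140519.08
ΣP(Period 0)Q(Period 0) = 10542.54×10 + 2110.52×5 + 46.18×28 = 105425.4 + 10552.6 + 1293.04 = 117271.04
L = 140519.08 / 117271.04 × 100 = 119.8242
Paasche component (current-period weights):
ΣP(Period 1)Q(Period 1) = 12612.27×12 + 2594.74×6 + 50.81×26 = 151347.24 + 15568.44 + 1321.06 = 168236.74
ΣP(Period 0)Q(Period 1) = 10542.54×12 + 2110.52×6 + 46.18×26 = 126510.48 + 12663.12 + 1200.68 = 140374.28
P = 168236.74 / 140374.28 × 100 = 119.8487
Fisher = √(L × P) = √(119.8242 × 119.8487) = 119.8364

119.84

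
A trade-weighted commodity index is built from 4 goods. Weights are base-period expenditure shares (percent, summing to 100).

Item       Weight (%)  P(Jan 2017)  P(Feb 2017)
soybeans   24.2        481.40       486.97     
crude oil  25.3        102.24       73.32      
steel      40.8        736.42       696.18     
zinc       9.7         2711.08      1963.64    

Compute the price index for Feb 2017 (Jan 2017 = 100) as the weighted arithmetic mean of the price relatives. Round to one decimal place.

soybeans: 24.2 × (486.97/481.40) = 24.2 × 1.011570 = 24.4800
crude oil: 25.3 × (73.32/102.24) = 25.3 × 0.717136 = 18.1435
steel: 40.8 × (696.18/736.42) = 40.8 × 0.945357 = 38.5706
zinc: 9.7 × (1963.64/2711.08) = 9.7 × 0.724302 = 7.0257
Index = Σ wᵢ·(p₁ᵢ/p₀ᵢ) = 24.4800 + 18.1435 + 38.5706 + 7.0257 = 88.2199

88.2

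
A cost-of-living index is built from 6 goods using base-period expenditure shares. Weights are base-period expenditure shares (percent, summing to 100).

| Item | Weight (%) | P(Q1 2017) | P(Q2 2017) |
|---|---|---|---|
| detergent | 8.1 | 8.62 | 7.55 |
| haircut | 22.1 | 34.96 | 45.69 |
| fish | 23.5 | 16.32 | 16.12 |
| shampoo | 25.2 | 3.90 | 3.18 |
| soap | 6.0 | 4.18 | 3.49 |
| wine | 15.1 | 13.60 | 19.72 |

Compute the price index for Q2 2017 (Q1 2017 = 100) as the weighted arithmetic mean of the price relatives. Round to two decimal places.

106.64

detergent: 8.1 × (7.55/8.62) = 8.1 × 0.875870 = 7.0945
haircut: 22.1 × (45.69/34.96) = 22.1 × 1.306922 = 28.8830
fish: 23.5 × (16.12/16.32) = 23.5 × 0.987745 = 23.2120
shampoo: 25.2 × (3.18/3.90) = 25.2 × 0.815385 = 20.5477
soap: 6.0 × (3.49/4.18) = 6.0 × 0.834928 = 5.0096
wine: 15.1 × (19.72/13.60) = 15.1 × 1.450000 = 21.8950
Index = Σ wᵢ·(p₁ᵢ/p₀ᵢ) = 7.0945 + 28.8830 + 23.2120 + 20.5477 + 5.0096 + 21.8950 = 106.6418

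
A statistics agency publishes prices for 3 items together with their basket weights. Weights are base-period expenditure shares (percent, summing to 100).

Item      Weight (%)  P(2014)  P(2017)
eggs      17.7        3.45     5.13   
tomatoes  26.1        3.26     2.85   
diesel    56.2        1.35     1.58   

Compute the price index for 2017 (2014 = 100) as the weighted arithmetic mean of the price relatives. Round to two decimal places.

114.91

eggs: 17.7 × (5.13/3.45) = 17.7 × 1.486957 = 26.3191
tomatoes: 26.1 × (2.85/3.26) = 26.1 × 0.874233 = 22.8175
diesel: 56.2 × (1.58/1.35) = 56.2 × 1.170370 = 65.7748
Index = Σ wᵢ·(p₁ᵢ/p₀ᵢ) = 26.3191 + 22.8175 + 65.7748 = 114.9114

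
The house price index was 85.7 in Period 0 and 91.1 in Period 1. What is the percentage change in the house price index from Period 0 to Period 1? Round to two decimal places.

Change = (91.1 − 85.7) / 85.7 × 100
       = 5.4 / 85.7 × 100 = 6.3011%

6.30%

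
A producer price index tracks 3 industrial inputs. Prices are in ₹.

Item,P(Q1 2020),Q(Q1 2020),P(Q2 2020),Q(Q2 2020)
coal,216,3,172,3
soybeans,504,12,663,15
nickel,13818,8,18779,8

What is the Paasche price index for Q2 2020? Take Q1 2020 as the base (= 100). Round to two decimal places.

135.32

Paasche price index uses current-period quantities as weights.
ΣP(Q2 2020)·Q(Q2 2020) = 172×3 + 663×15 + 18779×8 = 516 + 9945 + 150232 = 160693
ΣP(Q1 2020)·Q(Q2 2020) = 216×3 + 504×15 + 13818×8 = 648 + 7560 + 110544 = 118752
Index = 160693 / 118752 × 100 = 135.3181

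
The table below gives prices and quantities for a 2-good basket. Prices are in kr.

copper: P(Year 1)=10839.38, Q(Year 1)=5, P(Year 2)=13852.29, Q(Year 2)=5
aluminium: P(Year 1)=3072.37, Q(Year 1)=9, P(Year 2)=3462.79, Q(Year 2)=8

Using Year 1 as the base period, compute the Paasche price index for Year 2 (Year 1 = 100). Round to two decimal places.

123.09

Paasche price index uses current-period quantities as weights.
ΣP(Year 2)·Q(Year 2) = 13852.29×5 + 3462.79×8 = 69261.45 + 27702.32 = 96963.77
ΣP(Year 1)·Q(Year 2) = 10839.38×5 + 3072.37×8 = 54196.9 + 24578.96 = 78775.86
Index = 96963.77 / 78775.86 × 100 = 123.0882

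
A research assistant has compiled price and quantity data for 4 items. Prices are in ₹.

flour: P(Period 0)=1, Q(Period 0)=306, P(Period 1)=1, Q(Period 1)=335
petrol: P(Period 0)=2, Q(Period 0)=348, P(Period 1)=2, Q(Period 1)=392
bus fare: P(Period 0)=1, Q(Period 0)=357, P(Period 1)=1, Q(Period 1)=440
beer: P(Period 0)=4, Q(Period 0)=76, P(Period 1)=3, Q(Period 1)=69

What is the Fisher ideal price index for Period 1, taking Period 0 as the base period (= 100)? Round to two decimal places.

95.83

Laspeyres component (base-period weights):
ΣP(Period 1)Q(Period 0) = 1×306 + 2×348 + 1×357 + 3×76 = 306 + 696 + 357 + 228 = 1587
ΣP(Period 0)Q(Period 0) = 1×306 + 2×348 + 1×357 + 4×76 = 306 + 696 + 357 + 304 = 1663
L = 1587 / 1663 × 100 = 95.4299
Paasche component (current-period weights):
ΣP(Period 1)Q(Period 1) = 1×335 + 2×392 + 1×440 + 3×69 = 335 + 784 + 440 + 207 = 1766
ΣP(Period 0)Q(Period 1) = 1×335 + 2×392 + 1×440 + 4×69 = 335 + 784 + 440 + 276 = 1835
P = 1766 / 1835 × 100 = 96.2398
Fisher = √(L × P) = √(95.4299 × 96.2398) = 95.8340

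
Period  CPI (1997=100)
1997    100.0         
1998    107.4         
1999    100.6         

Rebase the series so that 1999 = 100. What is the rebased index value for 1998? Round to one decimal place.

Rebased(1998) = 107.4 / 100.6 × 100 = 106.7594

106.8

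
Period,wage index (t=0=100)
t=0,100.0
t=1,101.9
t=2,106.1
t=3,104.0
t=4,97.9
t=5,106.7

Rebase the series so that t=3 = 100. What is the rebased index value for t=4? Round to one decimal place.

94.1

Rebased(t=4) = 97.9 / 104.0 × 100 = 94.1346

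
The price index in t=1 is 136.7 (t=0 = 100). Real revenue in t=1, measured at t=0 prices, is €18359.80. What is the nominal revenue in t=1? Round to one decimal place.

Nominal = Real × (Index/100) = 18359.80 × (136.7/100)
        = 18359.80 × 1.367 = 25097.8466

25097.8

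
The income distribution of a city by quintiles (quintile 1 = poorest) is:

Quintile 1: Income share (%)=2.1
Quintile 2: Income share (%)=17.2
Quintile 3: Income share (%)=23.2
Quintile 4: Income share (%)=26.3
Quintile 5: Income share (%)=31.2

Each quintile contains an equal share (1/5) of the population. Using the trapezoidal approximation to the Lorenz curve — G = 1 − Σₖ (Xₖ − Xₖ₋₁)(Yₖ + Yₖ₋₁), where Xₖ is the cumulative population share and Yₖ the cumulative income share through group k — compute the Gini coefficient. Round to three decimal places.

0.269

Cumulative income shares Yₖ: 0.0210, 0.1930, 0.4250, 0.6880, 1.0000
Σ (Xₖ−Xₖ₋₁)(Yₖ+Yₖ₋₁) = (1/5)(0.0210+0.0000) + (1/5)(0.1930+0.0210) + (1/5)(0.4250+0.1930) + (1/5)(0.6880+0.4250) + (1/5)(1.0000+0.6880)
  = 0.0042 + 0.0428 + 0.1236 + 0.2226 + 0.3376 = 0.7308
G = 1 − 0.7308 = 0.2692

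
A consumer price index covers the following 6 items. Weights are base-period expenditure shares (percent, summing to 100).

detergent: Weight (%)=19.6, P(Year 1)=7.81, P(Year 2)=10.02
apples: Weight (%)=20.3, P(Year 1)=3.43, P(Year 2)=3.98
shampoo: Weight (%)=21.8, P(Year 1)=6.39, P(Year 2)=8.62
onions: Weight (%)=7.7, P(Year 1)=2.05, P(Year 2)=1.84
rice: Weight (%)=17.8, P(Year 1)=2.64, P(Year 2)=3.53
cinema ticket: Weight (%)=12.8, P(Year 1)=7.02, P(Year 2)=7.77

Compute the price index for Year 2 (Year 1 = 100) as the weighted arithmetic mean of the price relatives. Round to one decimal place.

detergent: 19.6 × (10.02/7.81) = 19.6 × 1.282971 = 25.1462
apples: 20.3 × (3.98/3.43) = 20.3 × 1.160350 = 23.5551
shampoo: 21.8 × (8.62/6.39) = 21.8 × 1.348983 = 29.4078
onions: 7.7 × (1.84/2.05) = 7.7 × 0.897561 = 6.9112
rice: 17.8 × (3.53/2.64) = 17.8 × 1.337121 = 23.8008
cinema ticket: 12.8 × (7.77/7.02) = 12.8 × 1.106838 = 14.1675
Index = Σ wᵢ·(p₁ᵢ/p₀ᵢ) = 25.1462 + 23.5551 + 29.4078 + 6.9112 + 23.8008 + 14.1675 = 122.9886

123.0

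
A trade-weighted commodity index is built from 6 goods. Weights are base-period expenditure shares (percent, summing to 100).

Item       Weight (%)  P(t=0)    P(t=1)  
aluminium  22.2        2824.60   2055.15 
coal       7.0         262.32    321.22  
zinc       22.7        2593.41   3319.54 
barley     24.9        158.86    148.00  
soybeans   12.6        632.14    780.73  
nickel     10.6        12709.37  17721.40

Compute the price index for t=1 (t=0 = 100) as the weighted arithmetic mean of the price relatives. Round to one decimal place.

107.3

aluminium: 22.2 × (2055.15/2824.60) = 22.2 × 0.727590 = 16.1525
coal: 7.0 × (321.22/262.32) = 7.0 × 1.224535 = 8.5717
zinc: 22.7 × (3319.54/2593.41) = 22.7 × 1.279990 = 29.0558
barley: 24.9 × (148.00/158.86) = 24.9 × 0.931638 = 23.1978
soybeans: 12.6 × (780.73/632.14) = 12.6 × 1.235059 = 15.5617
nickel: 10.6 × (17721.40/12709.37) = 10.6 × 1.394357 = 14.7802
Index = Σ wᵢ·(p₁ᵢ/p₀ᵢ) = 16.1525 + 8.5717 + 29.0558 + 23.1978 + 15.5617 + 14.7802 = 107.3197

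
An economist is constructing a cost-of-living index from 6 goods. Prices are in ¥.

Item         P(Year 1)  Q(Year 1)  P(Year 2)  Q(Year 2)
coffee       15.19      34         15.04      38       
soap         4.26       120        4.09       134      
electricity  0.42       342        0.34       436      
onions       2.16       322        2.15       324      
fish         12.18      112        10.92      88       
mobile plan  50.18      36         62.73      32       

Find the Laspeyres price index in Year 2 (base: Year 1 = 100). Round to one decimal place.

105.1

Laspeyres price index uses base-period quantities as weights.
ΣP(Year 2)·Q(Year 1) = 15.04×34 + 4.09×120 + 0.34×342 + 2.15×322 + 10.92×112 + 62.73×36 = 511.36 + 490.8 + 116.28 + 692.3 + 1223.04 + 2258.28 = 5292.06
ΣP(Year 1)·Q(Year 1) = 15.19×34 + 4.26×120 + 0.42×342 + 2.16×322 + 12.18×112 + 50.18×36 = 516.46 + 511.2 + 143.64 + 695.52 + 1364.16 + 1806.48 = 5037.46
Index = 5292.06 / 5037.46 × 100 = 105.0541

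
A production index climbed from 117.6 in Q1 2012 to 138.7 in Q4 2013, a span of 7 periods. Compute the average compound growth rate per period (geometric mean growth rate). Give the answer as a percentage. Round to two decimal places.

2.39%

Growth factor = (138.7/117.6)^(1/7) = (1.179422)^(1/7) = 1.023855
Growth rate = 1.023855 − 1 = 0.023855 = 2.3855%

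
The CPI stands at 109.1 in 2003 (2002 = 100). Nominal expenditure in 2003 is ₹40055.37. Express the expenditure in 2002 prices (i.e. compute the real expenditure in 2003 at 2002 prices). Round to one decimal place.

Real = Nominal ÷ (Index/100) = 40055.37 ÷ (109.1/100)
     = 40055.37 ÷ 1.091 = 36714.3630

36714.4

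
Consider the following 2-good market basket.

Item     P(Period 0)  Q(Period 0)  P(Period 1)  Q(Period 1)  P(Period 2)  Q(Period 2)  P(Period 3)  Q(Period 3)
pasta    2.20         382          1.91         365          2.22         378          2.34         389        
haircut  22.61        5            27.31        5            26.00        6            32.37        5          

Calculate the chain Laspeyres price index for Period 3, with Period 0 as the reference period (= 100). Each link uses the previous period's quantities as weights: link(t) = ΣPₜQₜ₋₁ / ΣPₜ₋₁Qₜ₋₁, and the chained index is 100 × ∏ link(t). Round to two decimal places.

Link Period 0→Period 1:
ΣP(Period 1)Q(Period 0) = 1.91×382 + 27.31×5 = 729.62 + 136.55 = 866.17
ΣP(Period 0)Q(Period 0) = 2.20×382 + 22.61×5 = 840.4 + 113.05 = 953.45
link = 866.17/953.45 = 0.908459
Link Period 1→Period 2:
ΣP(Period 2)Q(Period 1) = 2.22×365 + 26.00×5 = 810.3 + 130 = 940.3
ΣP(Period 1)Q(Period 1) = 1.91×365 + 27.31×5 = 697.15 + 136.55 = 833.7
link = 940.3/833.7 = 1.127864
Link Period 2→Period 3:
ΣP(Period 3)Q(Period 2) = 2.34×378 + 32.37×6 = 884.52 + 194.22 = 1078.74
ΣP(Period 2)Q(Period 2) = 2.22×378 + 26.00×6 = 839.16 + 156 = 995.16
link = 1078.74/995.16 = 1.083986
Chained index = 100 × 0.908459 × 1.127864 × 1.083986 = 111.0672

111.07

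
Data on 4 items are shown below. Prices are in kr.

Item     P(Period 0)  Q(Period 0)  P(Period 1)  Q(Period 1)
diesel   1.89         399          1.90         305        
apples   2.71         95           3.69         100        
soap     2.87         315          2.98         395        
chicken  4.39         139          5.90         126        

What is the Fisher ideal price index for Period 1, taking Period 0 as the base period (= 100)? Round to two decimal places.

113.37

Laspeyres component (base-period weights):
ΣP(Period 1)Q(Period 0) = 1.90×399 + 3.69×95 + 2.98×315 + 5.90×139 = 758.1 + 350.55 + 938.7 + 820.1 = 2867.45
ΣP(Period 0)Q(Period 0) = 1.89×399 + 2.71×95 + 2.87×315 + 4.39×139 = 754.11 + 257.45 + 904.05 + 610.21 = 2525.82
L = 2867.45 / 2525.82 × 100 = 113.5255
Paasche component (current-period weights):
ΣP(Period 1)Q(Period 1) = 1.90×305 + 3.69×100 + 2.98×395 + 5.90×126 = 579.5 + 369 + 1177.1 + 743.4 = 2869
ΣP(Period 0)Q(Period 1) = 1.89×305 + 2.71×100 + 2.87×395 + 4.39×126 = 576.45 + 271 + 1133.65 + 553.14 = 2534.24
P = 2869 / 2534.24 × 100 = 113.2095
Fisher = √(L × P) = √(113.5255 × 113.2095) = 113.3674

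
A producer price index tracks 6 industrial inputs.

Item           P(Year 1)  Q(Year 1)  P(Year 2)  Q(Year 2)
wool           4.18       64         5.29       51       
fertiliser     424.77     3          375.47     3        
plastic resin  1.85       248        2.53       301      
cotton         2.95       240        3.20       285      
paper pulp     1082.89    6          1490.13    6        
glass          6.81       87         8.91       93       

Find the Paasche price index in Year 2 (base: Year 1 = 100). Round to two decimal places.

128.19

Paasche price index uses current-period quantities as weights.
ΣP(Year 2)·Q(Year 2) = 5.29×51 + 375.47×3 + 2.53×301 + 3.20×285 + 1490.13×6 + 8.91×93 = 269.79 + 1126.41 + 761.53 + 912 + 8940.78 + 828.63 = 12839.14
ΣP(Year 1)·Q(Year 2) = 4.18×51 + 424.77×3 + 1.85×301 + 2.95×285 + 1082.89×6 + 6.81×93 = 213.18 + 1274.31 + 556.85 + 840.75 + 6497.34 + 633.33 = 10015.76
Index = 12839.14 / 10015.76 × 100 = 128.1894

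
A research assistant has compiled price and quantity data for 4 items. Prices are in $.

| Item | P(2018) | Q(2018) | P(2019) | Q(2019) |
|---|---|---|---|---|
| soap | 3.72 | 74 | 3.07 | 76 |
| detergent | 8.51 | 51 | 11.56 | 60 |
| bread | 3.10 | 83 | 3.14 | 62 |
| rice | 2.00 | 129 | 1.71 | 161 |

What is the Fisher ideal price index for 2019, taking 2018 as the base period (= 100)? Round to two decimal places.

Laspeyres component (base-period weights):
ΣP(2019)Q(2018) = 3.07×74 + 11.56×51 + 3.14×83 + 1.71×129 = 227.18 + 589.56 + 260.62 + 220.59 = 1297.95
ΣP(2018)Q(2018) = 3.72×74 + 8.51×51 + 3.10×83 + 2.00×129 = 275.28 + 434.01 + 257.3 + 258 = 1224.59
L = 1297.95 / 1224.59 × 100 = 105.9906
Paasche component (current-period weights):
ΣP(2019)Q(2019) = 3.07×76 + 11.56×60 + 3.14×62 + 1.71×161 = 233.32 + 693.6 + 194.68 + 275.31 = 1396.91
ΣP(2018)Q(2019) = 3.72×76 + 8.51×60 + 3.10×62 + 2.00×161 = 282.72 + 510.6 + 192.2 + 322 = 1307.52
P = 1396.91 / 1307.52 × 100 = 106.8366
Fisher = √(L × P) = √(105.9906 × 106.8366) = 106.4128

106.41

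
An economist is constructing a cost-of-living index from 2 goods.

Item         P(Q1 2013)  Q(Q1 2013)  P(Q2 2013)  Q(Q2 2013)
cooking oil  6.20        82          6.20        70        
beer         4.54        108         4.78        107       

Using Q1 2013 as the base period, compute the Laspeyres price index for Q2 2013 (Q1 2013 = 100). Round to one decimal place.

102.6

Laspeyres price index uses base-period quantities as weights.
ΣP(Q2 2013)·Q(Q1 2013) = 6.20×82 + 4.78×108 = 508.4 + 516.24 = 1024.64
ΣP(Q1 2013)·Q(Q1 2013) = 6.20×82 + 4.54×108 = 508.4 + 490.32 = 998.72
Index = 1024.64 / 998.72 × 100 = 102.5953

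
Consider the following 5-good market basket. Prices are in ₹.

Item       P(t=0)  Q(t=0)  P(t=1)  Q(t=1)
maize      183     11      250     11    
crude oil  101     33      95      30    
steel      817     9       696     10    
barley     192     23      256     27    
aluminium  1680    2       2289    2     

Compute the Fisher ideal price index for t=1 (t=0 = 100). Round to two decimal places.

Laspeyres component (base-period weights):
ΣP(t=1)Q(t=0) = 250×11 + 95×33 + 696×9 + 256×23 + 2289×2 = 2750 + 3135 + 6264 + 5888 + 4578 = 22615
ΣP(t=0)Q(t=0) = 183×11 + 101×33 + 817×9 + 192×23 + 1680×2 = 2013 + 3333 + 7353 + 4416 + 3360 = 20475
L = 22615 / 20475 × 100 = 110.4518
Paasche component (current-period weights):
ΣP(t=1)Q(t=1) = 250×11 + 95×30 + 696×10 + 256×27 + 2289×2 = 2750 + 2850 + 6960 + 6912 + 4578 = 24050
ΣP(t=0)Q(t=1) = 183×11 + 101×30 + 817×10 + 192×27 + 1680×2 = 2013 + 3030 + 8170 + 5184 + 3360 = 21757
P = 24050 / 21757 × 100 = 110.5391
Fisher = √(L × P) = √(110.4518 × 110.5391) = 110.4954

110.50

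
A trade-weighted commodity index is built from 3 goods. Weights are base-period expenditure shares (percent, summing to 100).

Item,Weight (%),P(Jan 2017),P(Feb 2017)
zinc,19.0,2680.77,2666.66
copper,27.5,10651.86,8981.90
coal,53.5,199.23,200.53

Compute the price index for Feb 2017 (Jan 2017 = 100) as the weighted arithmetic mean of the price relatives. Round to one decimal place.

95.9

zinc: 19.0 × (2666.66/2680.77) = 19.0 × 0.994737 = 18.9000
copper: 27.5 × (8981.90/10651.86) = 27.5 × 0.843224 = 23.1886
coal: 53.5 × (200.53/199.23) = 53.5 × 1.006525 = 53.8491
Index = Σ wᵢ·(p₁ᵢ/p₀ᵢ) = 18.9000 + 23.1886 + 53.8491 = 95.9377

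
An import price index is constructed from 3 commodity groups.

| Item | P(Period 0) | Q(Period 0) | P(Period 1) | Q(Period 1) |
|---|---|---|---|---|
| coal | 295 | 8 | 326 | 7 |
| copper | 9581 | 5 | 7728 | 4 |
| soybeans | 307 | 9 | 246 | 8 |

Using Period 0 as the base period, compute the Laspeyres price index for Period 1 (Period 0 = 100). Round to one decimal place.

82.0

Laspeyres price index uses base-period quantities as weights.
ΣP(Period 1)·Q(Period 0) = 326×8 + 7728×5 + 246×9 = 2608 + 38640 + 2214 = 43462
ΣP(Period 0)·Q(Period 0) = 295×8 + 9581×5 + 307×9 = 2360 + 47905 + 2763 = 53028
Index = 43462 / 53028 × 100 = 81.9605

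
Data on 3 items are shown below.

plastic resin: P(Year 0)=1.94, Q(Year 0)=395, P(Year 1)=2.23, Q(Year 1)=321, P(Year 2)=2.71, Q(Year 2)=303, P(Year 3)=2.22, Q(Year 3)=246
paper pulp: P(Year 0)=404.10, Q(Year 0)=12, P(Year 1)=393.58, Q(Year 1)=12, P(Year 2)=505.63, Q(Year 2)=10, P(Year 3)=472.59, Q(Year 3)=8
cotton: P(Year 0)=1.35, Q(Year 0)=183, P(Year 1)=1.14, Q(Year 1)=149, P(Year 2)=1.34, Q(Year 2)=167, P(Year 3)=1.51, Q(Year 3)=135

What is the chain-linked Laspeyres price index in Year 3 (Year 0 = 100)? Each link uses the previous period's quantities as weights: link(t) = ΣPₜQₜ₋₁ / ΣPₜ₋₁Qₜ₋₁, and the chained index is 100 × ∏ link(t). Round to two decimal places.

Link Year 0→Year 1:
ΣP(Year 1)Q(Year 0) = 2.23×395 + 393.58×12 + 1.14×183 = 880.85 + 4722.96 + 208.62 = 5812.43
ΣP(Year 0)Q(Year 0) = 1.94×395 + 404.10×12 + 1.35×183 = 766.3 + 4849.2 + 247.05 = 5862.55
link = 5812.43/5862.55 = 0.991451
Link Year 1→Year 2:
ΣP(Year 2)Q(Year 1) = 2.71×321 + 505.63×12 + 1.34×149 = 869.91 + 6067.56 + 199.66 = 7137.13
ΣP(Year 1)Q(Year 1) = 2.23×321 + 393.58×12 + 1.14×149 = 715.83 + 4722.96 + 169.86 = 5608.65
link = 7137.13/5608.65 = 1.272522
Link Year 2→Year 3:
ΣP(Year 3)Q(Year 2) = 2.22×303 + 472.59×10 + 1.51×167 = 672.66 + 4725.9 + 252.17 = 5650.73
ΣP(Year 2)Q(Year 2) = 2.71×303 + 505.63×10 + 1.34×167 = 821.13 + 5056.3 + 223.78 = 6101.21
link = 5650.73/6101.21 = 0.926165
Chained index = 100 × 0.991451 × 1.272522 × 0.926165 = 116.8490

116.85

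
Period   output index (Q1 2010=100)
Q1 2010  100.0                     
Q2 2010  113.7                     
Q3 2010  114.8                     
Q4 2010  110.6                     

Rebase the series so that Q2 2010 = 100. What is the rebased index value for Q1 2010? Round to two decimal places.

Rebased(Q1 2010) = 100.0 / 113.7 × 100 = 87.9507

87.95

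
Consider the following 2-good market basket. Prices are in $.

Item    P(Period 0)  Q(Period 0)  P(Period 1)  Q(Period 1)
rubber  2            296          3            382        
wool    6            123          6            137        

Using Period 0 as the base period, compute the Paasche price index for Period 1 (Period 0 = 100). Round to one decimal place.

124.1

Paasche price index uses current-period quantities as weights.
ΣP(Period 1)·Q(Period 1) = 3×382 + 6×137 = 1146 + 822 = 1968
ΣP(Period 0)·Q(Period 1) = 2×382 + 6×137 = 764 + 822 = 1586
Index = 1968 / 1586 × 100 = 124.0858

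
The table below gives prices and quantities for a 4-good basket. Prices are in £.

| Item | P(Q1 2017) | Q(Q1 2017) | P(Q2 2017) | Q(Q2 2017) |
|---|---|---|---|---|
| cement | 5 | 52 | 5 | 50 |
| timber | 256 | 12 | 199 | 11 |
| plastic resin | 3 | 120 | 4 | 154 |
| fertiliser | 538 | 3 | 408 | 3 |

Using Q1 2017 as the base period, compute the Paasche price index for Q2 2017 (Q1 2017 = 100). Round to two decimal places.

Paasche price index uses current-period quantities as weights.
ΣP(Q2 2017)·Q(Q2 2017) = 5×50 + 199×11 + 4×154 + 408×3 = 250 + 2189 + 616 + 1224 = 4279
ΣP(Q1 2017)·Q(Q2 2017) = 5×50 + 256×11 + 3×154 + 538×3 = 250 + 2816 + 462 + 1614 = 5142
Index = 4279 / 5142 × 100 = 83.2166

83.22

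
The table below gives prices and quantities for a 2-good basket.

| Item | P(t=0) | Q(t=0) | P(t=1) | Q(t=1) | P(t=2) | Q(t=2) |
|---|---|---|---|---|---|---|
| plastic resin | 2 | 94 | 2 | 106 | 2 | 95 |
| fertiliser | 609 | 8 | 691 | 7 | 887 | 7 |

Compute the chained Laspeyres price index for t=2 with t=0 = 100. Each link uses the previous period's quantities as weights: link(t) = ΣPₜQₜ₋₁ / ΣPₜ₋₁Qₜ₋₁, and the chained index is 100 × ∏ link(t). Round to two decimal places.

Link t=0→t=1:
ΣP(t=1)Q(t=0) = 2×94 + 691×8 = 188 + 5528 = 5716
ΣP(t=0)Q(t=0) = 2×94 + 609×8 = 188 + 4872 = 5060
link = 5716/5060 = 1.129644
Link t=1→t=2:
ΣP(t=2)Q(t=1) = 2×106 + 887×7 = 212 + 6209 = 6421
ΣP(t=1)Q(t=1) = 2×106 + 691×7 = 212 + 4837 = 5049
link = 6421/5049 = 1.271737
Chained index = 100 × 1.129644 × 1.271737 = 143.6610

143.66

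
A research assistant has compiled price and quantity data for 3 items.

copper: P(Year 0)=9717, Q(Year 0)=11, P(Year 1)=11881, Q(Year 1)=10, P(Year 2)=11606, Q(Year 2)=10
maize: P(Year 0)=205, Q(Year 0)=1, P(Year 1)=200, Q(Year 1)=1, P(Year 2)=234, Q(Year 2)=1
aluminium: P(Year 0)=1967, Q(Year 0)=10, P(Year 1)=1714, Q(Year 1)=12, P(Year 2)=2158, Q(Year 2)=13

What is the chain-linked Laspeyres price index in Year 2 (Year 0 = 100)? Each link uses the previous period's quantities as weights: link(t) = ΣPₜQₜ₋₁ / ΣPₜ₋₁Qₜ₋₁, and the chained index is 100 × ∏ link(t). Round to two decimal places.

Link Year 0→Year 1:
ΣP(Year 1)Q(Year 0) = 11881×11 + 200×1 + 1714×10 = 130691 + 200 + 17140 = 148031
ΣP(Year 0)Q(Year 0) = 9717×11 + 205×1 + 1967×10 = 106887 + 205 + 19670 = 126762
link = 148031/126762 = 1.167787
Link Year 1→Year 2:
ΣP(Year 2)Q(Year 1) = 11606×10 + 234×1 + 2158×12 = 116060 + 234 + 25896 = 142190
ΣP(Year 1)Q(Year 1) = 11881×10 + 200×1 + 1714×12 = 118810 + 200 + 20568 = 139578
link = 142190/139578 = 1.018714
Chained index = 100 × 1.167787 × 1.018714 = 118.9640

118.96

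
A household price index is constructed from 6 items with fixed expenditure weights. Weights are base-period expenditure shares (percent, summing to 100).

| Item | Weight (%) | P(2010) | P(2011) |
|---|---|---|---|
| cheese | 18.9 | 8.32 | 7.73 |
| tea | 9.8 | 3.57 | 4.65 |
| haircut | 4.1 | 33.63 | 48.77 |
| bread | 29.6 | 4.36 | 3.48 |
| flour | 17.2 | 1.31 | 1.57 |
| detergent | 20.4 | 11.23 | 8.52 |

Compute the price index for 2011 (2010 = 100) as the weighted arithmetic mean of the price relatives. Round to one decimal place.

96.0

cheese: 18.9 × (7.73/8.32) = 18.9 × 0.929087 = 17.5597
tea: 9.8 × (4.65/3.57) = 9.8 × 1.302521 = 12.7647
haircut: 4.1 × (48.77/33.63) = 4.1 × 1.450193 = 5.9458
bread: 29.6 × (3.48/4.36) = 29.6 × 0.798165 = 23.6257
flour: 17.2 × (1.57/1.31) = 17.2 × 1.198473 = 20.6137
detergent: 20.4 × (8.52/11.23) = 20.4 × 0.758682 = 15.4771
Index = Σ wᵢ·(p₁ᵢ/p₀ᵢ) = 17.5597 + 12.7647 + 5.9458 + 23.6257 + 20.6137 + 15.4771 = 95.9868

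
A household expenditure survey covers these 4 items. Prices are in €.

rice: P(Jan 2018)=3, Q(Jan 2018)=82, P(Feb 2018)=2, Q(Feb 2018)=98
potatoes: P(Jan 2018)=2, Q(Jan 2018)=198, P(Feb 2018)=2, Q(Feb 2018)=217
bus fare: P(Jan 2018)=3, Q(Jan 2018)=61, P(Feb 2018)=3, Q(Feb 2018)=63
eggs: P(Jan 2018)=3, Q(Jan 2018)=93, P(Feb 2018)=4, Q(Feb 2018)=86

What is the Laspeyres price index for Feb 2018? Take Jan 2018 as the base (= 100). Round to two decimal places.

Laspeyres price index uses base-period quantities as weights.
ΣP(Feb 2018)·Q(Jan 2018) = 2×82 + 2×198 + 3×61 + 4×93 = 164 + 396 + 183 + 372 = 1115
ΣP(Jan 2018)·Q(Jan 2018) = 3×82 + 2×198 + 3×61 + 3×93 = 246 + 396 + 183 + 279 = 1104
Index = 1115 / 1104 × 100 = 100.9964

101.00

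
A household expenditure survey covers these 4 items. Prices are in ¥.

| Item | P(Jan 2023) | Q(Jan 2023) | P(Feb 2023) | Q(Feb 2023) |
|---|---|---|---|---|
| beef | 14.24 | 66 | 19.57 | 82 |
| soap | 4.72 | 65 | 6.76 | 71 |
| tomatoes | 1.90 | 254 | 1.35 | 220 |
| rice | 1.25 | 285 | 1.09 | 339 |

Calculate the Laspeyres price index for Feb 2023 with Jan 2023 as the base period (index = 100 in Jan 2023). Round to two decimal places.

Laspeyres price index uses base-period quantities as weights.
ΣP(Feb 2023)·Q(Jan 2023) = 19.57×66 + 6.76×65 + 1.35×254 + 1.09×285 = 1291.62 + 439.4 + 342.9 + 310.65 = 2384.57
ΣP(Jan 2023)·Q(Jan 2023) = 14.24×66 + 4.72×65 + 1.90×254 + 1.25×285 = 939.84 + 306.8 + 482.6 + 356.25 = 2085.49
Index = 2384.57 / 2085.49 × 100 = 114.3410

114.34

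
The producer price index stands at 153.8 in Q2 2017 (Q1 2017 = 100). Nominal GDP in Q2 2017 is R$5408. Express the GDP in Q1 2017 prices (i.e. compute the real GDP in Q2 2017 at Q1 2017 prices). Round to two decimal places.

3516.25

Real = Nominal ÷ (Index/100) = 5408 ÷ (153.8/100)
     = 5408 ÷ 1.538 = 3516.2549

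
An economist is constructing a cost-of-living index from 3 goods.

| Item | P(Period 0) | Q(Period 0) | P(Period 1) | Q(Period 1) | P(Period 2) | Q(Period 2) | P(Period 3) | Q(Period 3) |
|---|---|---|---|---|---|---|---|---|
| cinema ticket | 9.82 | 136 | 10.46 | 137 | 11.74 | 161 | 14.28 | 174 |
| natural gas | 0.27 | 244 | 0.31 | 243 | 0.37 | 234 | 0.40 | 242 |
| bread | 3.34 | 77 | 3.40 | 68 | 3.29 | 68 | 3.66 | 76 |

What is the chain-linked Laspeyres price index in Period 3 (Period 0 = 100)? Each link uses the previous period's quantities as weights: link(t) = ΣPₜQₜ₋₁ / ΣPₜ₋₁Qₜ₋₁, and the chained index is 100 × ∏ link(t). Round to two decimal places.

Link Period 0→Period 1:
ΣP(Period 1)Q(Period 0) = 10.46×136 + 0.31×244 + 3.40×77 = 1422.56 + 75.64 + 261.8 = 1760
ΣP(Period 0)Q(Period 0) = 9.82×136 + 0.27×244 + 3.34×77 = 1335.52 + 65.88 + 257.18 = 1658.58
link = 1760/1658.58 = 1.061149
Link Period 1→Period 2:
ΣP(Period 2)Q(Period 1) = 11.74×137 + 0.37×243 + 3.29×68 = 1608.38 + 89.91 + 223.72 = 1922.01
ΣP(Period 1)Q(Period 1) = 10.46×137 + 0.31×243 + 3.40×68 = 1433.02 + 75.33 + 231.2 = 1739.55
link = 1922.01/1739.55 = 1.104889
Link Period 2→Period 3:
ΣP(Period 3)Q(Period 2) = 14.28×161 + 0.40×234 + 3.66×68 = 2299.08 + 93.6 + 248.88 = 2641.56
ΣP(Period 2)Q(Period 2) = 11.74×161 + 0.37×234 + 3.29×68 = 1890.14 + 86.58 + 223.72 = 2200.44
link = 2641.56/2200.44 = 1.200469
Chained index = 100 × 1.061149 × 1.104889 × 1.200469 = 140.7492

140.75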